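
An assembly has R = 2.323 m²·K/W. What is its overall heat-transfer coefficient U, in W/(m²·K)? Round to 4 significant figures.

0.4305 W/(m²·K)

U = 1/R = 1/2.323 = 0.43048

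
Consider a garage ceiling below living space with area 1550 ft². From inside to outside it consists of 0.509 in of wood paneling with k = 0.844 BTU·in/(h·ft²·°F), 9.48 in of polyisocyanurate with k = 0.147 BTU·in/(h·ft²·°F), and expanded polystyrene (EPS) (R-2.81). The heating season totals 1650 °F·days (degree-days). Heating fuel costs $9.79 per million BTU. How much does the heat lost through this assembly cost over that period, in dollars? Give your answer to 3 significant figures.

0.509/0.844 = 0.6031
9.48/0.147 = 64.49
R_total = 0.6031 + 64.49 + 2.81 = 67.9 ft²·°F·h/BTU
E = A × HDD × 24 / R = 1550 × 1650 × 24 / 67.9 = 903900 BTU
Cost = 903900/10⁶ × 9.79 = $8.85

8.85 dollars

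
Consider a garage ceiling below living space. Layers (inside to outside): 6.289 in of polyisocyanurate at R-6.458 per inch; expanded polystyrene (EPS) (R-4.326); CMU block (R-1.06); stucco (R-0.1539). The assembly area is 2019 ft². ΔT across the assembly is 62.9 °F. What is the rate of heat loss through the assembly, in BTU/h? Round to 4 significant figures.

6.289 × 6.458 = 40.614
R_total = 40.614 + 4.326 + 1.06 + 0.1539 = 46.154 ft²·°F·h/BTU
Q = A·ΔT/R = 2019 × 62.9 / 46.154 = 2751.5 BTU/h

2752 BTU/h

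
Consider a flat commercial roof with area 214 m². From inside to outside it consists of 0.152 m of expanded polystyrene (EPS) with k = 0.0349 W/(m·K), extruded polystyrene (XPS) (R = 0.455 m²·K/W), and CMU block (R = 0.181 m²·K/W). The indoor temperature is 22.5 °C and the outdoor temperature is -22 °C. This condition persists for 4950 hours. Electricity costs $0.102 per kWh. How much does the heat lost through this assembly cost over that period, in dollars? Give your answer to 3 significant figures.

963 dollars

0.152/0.0349 = 4.355
R_total = 4.355 + 0.455 + 0.181 = 4.991 m²·K/W
Q = 214 × (22.5 − (-22)) / 4.991 = 1908 W
E = 1908 W × 4950 h / 1000 = 9444 kWh
Cost = 9444 × 0.102 = $963.3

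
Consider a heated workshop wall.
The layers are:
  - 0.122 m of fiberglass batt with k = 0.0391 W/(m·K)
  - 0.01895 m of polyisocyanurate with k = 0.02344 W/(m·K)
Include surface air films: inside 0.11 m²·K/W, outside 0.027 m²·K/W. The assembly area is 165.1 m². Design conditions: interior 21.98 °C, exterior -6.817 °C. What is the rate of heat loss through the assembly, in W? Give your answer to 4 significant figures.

1169 W

0.122/0.0391 = 3.1202
0.01895/0.02344 = 0.80845
R_total = 0.11 + 3.1202 + 0.80845 + 0.027 = 4.0657 m²·K/W
Q = A·ΔT/R = 165.1 × (21.98 − (-6.817)) / 4.0657 = 1169.4 W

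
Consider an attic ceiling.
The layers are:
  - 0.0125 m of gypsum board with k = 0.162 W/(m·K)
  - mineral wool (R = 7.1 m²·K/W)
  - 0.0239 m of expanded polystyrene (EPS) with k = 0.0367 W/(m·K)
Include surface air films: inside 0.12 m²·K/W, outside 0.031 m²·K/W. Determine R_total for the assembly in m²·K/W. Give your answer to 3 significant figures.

7.98 m²·K/W

0.0125/0.162 = 0.07716
0.0239/0.0367 = 0.6512
R_total = 0.12 + 0.07716 + 7.1 + 0.6512 + 0.031 = 7.979 m²·K/W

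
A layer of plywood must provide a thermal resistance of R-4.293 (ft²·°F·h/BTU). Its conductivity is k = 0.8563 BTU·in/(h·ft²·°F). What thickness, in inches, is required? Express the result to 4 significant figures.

L = R × k = 4.293 × 0.8563 = 3.6761 in

3.676 in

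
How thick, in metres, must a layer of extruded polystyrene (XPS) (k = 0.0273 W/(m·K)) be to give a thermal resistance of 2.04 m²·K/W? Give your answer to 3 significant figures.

0.0557 m

L = R·k = 2.04 × 0.0273 = 0.05569 m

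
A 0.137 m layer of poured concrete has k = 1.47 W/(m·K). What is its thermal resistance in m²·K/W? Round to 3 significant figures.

R = L/k = 0.137/1.47 = 0.0932 m²·K/W

0.0932 m²·K/W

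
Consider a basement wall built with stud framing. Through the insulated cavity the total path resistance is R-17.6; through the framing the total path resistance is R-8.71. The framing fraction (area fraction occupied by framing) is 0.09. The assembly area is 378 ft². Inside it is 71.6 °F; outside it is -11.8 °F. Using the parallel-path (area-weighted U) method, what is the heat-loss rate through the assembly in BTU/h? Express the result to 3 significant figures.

1960 BTU/h

U_eff = 0.91/17.6 + 0.09/8.71 = 0.0517 + 0.01033 = 0.06204
R_eff = 1/U_eff = 16.12 ft²·°F·h/BTU
Q = 378 × (71.6 − (-11.8)) / 16.12 = 1956 BTU/h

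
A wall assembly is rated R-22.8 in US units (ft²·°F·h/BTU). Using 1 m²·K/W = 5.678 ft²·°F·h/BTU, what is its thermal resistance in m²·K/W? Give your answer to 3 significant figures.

4.02 m²·K/W

R_SI = 22.8/5.678 = 4.015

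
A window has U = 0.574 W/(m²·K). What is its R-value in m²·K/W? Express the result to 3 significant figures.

1.74 m²·K/W

R = 1/U = 1/0.574 = 1.742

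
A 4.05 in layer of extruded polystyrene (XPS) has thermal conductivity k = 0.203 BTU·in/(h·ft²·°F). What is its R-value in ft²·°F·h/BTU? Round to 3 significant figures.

R = L/k = 4.05/0.203 = 19.95 ft²·°F·h/BTU

20.0 ft²·°F·h/BTU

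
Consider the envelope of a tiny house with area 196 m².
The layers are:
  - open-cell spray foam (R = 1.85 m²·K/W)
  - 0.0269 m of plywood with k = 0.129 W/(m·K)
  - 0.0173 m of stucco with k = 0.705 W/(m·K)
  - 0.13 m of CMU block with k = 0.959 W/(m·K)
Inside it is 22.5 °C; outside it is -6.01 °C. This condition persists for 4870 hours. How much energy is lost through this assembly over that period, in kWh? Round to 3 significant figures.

0.0269/0.129 = 0.2085
0.0173/0.705 = 0.02454
0.13/0.959 = 0.1356
R_total = 1.85 + 0.2085 + 0.02454 + 0.1356 = 2.219 m²·K/W
Q = 196 × (22.5 − (-6.01)) / 2.219 = 2519 W
E = 2519 W × 4870 h / 1000 = 12270 kWh

12300 kWh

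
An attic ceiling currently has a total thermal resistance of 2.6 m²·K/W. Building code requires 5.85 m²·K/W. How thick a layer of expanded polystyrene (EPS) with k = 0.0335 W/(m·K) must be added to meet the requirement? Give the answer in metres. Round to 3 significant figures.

0.109 m

ΔR = 5.85 − 2.6 = 3.25 m²·K/W
L = ΔR × k = 3.25 × 0.0335 = 0.1089 m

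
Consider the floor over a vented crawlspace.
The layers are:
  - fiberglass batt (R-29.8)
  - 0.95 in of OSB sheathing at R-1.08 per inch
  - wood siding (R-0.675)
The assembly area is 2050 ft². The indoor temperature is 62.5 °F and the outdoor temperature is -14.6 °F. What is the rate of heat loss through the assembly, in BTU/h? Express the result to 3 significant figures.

0.95 × 1.08 = 1.026
R_total = 29.8 + 1.026 + 0.675 = 31.5 ft²·°F·h/BTU
Q = A·ΔT/R = 2050 × (62.5 − (-14.6)) / 31.5 = 5017 BTU/h

5020 BTU/h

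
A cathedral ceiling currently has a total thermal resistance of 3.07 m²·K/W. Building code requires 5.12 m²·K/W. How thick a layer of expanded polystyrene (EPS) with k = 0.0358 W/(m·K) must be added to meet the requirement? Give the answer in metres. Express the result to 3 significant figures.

0.0734 m

ΔR = 5.12 − 3.07 = 2.05 m²·K/W
L = ΔR × k = 2.05 × 0.0358 = 0.07339 m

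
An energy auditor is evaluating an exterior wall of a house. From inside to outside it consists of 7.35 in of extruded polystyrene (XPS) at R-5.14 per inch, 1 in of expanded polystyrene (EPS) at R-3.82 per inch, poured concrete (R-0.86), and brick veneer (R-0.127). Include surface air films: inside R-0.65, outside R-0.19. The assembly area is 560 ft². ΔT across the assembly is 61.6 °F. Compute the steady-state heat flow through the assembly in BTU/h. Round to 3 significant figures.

7.35 × 5.14 = 37.78
1 × 3.82 = 3.82
R_total = 0.65 + 37.78 + 3.82 + 0.86 + 0.127 + 0.19 = 43.43 ft²·°F·h/BTU
Q = A·ΔT/R = 560 × 61.6 / 43.43 = 794.4 BTU/h

794 BTU/h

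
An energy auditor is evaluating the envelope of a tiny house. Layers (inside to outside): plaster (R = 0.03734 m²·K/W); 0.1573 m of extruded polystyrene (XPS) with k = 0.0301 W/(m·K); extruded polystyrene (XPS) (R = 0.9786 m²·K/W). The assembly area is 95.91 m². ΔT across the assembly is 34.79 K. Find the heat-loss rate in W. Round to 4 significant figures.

0.1573/0.0301 = 5.2259
R_total = 0.03734 + 5.2259 + 0.9786 = 6.2419 m²·K/W
Q = A·ΔT/R = 95.91 × 34.79 / 6.2419 = 534.57 W

534.6 W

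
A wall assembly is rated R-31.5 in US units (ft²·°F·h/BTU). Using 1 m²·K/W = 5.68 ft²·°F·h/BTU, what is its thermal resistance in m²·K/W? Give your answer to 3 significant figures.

R_SI = 31.5/5.68 = 5.546

5.55 m²·K/W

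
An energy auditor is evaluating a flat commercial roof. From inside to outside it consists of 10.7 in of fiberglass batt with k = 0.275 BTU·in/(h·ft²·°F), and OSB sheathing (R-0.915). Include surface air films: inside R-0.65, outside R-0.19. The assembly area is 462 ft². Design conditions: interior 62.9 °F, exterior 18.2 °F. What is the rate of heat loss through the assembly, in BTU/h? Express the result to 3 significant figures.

10.7/0.275 = 38.91
R_total = 0.65 + 38.91 + 0.915 + 0.19 = 40.66 ft²·°F·h/BTU
Q = A·ΔT/R = 462 × (62.9 − 18.2) / 40.66 = 507.9 BTU/h

508 BTU/h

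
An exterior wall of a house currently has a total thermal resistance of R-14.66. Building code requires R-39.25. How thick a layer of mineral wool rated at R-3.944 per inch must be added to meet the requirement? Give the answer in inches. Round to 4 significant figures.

6.235 in

ΔR = 39.25 − 14.66 = 24.59 ft²·°F·h/BTU
L = ΔR / (R/in) = 24.59/3.944 = 6.2348 in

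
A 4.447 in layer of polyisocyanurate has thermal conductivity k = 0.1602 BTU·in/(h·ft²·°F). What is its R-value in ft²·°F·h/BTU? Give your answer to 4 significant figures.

R = L/k = 4.447/0.1602 = 27.759 ft²·°F·h/BTU

27.76 ft²·°F·h/BTU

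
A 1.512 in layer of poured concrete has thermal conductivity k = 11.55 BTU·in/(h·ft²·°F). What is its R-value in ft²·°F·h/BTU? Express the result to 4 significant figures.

R = L/k = 1.512/11.55 = 0.13091 ft²·°F·h/BTU

0.1309 ft²·°F·h/BTU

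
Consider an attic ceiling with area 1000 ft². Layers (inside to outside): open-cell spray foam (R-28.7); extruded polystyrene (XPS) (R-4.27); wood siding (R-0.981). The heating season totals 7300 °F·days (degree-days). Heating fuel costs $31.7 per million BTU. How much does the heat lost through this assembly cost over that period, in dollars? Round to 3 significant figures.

164 dollars

R_total = 28.7 + 4.27 + 0.981 = 33.95 ft²·°F·h/BTU
E = A × HDD × 24 / R = 1000 × 7300 × 24 / 33.95 = 5160000 BTU
Cost = 5160000/10⁶ × 31.7 = $163.6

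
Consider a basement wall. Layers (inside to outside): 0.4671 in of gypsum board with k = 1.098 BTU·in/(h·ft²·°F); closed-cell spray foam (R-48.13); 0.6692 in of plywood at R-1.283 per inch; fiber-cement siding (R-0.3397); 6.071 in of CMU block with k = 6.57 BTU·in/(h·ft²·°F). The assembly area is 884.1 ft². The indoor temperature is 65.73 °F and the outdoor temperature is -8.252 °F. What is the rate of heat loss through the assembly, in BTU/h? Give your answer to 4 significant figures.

0.4671/1.098 = 0.42541
0.6692 × 1.283 = 0.85858
6.071/6.57 = 0.92405
R_total = 0.42541 + 48.13 + 0.85858 + 0.3397 + 0.92405 = 50.678 ft²·°F·h/BTU
Q = A·ΔT/R = 884.1 × (65.73 − (-8.252)) / 50.678 = 1290.7 BTU/h

1291 BTU/h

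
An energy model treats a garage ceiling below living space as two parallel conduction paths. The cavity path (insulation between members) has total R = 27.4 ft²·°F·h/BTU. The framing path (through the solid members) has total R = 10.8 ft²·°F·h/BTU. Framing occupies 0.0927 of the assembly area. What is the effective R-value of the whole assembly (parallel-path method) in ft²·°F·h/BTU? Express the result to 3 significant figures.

24.0 ft²·°F·h/BTU

U_eff = 0.9073/27.4 + 0.0927/10.8 = 0.03311 + 0.008583 = 0.0417
R_eff = 1/U_eff = 23.98 ft²·°F·h/BTU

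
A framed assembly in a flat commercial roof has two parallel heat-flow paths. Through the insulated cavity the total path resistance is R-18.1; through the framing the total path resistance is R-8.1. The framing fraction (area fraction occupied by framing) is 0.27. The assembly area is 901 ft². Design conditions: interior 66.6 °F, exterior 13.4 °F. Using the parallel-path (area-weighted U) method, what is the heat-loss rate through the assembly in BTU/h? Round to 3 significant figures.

U_eff = 0.73/18.1 + 0.27/8.1 = 0.04033 + 0.03333 = 0.07366
R_eff = 1/U_eff = 13.57 ft²·°F·h/BTU
Q = 901 × (66.6 − 13.4) / 13.57 = 3531 BTU/h

3530 BTU/h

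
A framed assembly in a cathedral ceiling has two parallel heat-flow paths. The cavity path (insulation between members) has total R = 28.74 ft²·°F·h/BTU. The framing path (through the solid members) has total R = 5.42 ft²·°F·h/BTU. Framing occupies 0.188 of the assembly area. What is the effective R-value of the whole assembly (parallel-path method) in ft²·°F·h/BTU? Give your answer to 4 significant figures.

15.89 ft²·°F·h/BTU

U_eff = 0.812/28.74 + 0.188/5.42 = 0.028253 + 0.034686 = 0.06294
R_eff = 1/U_eff = 15.888 ft²·°F·h/BTU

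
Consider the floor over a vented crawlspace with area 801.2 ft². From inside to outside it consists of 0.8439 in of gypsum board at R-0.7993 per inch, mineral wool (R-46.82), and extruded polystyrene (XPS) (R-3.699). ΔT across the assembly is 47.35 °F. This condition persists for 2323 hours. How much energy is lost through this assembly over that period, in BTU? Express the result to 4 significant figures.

0.8439 × 0.7993 = 0.67453
R_total = 0.67453 + 46.82 + 3.699 = 51.194 ft²·°F·h/BTU
Q = 801.2 × 47.35 / 51.194 = 741.05 BTU/h
E = 741.05 × 2323 = 1721500 BTU

1721000 BTU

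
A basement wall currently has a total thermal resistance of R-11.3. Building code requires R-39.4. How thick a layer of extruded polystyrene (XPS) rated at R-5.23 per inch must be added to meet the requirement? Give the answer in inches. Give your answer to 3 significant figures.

ΔR = 39.4 − 11.3 = 28.1 ft²·°F·h/BTU
L = ΔR / (R/in) = 28.1/5.23 = 5.373 in

5.37 in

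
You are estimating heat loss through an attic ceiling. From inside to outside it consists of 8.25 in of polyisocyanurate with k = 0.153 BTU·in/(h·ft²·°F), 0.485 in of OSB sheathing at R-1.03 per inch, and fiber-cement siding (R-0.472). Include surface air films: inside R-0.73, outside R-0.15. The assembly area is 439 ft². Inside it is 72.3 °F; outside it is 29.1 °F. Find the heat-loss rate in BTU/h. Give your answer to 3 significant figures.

8.25/0.153 = 53.92
0.485 × 1.03 = 0.4995
R_total = 0.73 + 53.92 + 0.4995 + 0.472 + 0.15 = 55.77 ft²·°F·h/BTU
Q = A·ΔT/R = 439 × (72.3 − 29.1) / 55.77 = 340 BTU/h

340 BTU/h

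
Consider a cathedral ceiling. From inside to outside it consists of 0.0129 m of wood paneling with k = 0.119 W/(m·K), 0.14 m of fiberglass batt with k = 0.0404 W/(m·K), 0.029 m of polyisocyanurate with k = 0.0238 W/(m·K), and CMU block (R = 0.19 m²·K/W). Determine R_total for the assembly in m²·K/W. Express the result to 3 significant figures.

4.98 m²·K/W

0.0129/0.119 = 0.1084
0.14/0.0404 = 3.465
0.029/0.0238 = 1.218
R_total = 0.1084 + 3.465 + 1.218 + 0.19 = 4.982 m²·K/W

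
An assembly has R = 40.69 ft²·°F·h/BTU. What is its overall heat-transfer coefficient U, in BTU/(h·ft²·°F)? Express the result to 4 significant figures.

U = 1/R = 1/40.69 = 0.024576

0.02458 BTU/(h·ft²·°F)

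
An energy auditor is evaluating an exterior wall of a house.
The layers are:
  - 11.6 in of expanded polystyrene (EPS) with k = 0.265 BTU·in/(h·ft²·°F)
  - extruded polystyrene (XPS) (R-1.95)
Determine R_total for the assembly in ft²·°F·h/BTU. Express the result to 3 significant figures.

11.6/0.265 = 43.77
R_total = 43.77 + 1.95 = 45.72 ft²·°F·h/BTU

45.7 ft²·°F·h/BTU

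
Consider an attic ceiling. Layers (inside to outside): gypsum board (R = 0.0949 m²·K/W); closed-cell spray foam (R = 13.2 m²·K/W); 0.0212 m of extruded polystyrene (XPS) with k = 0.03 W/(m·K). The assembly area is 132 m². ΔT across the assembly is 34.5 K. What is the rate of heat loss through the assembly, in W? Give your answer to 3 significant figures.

325 W

0.0212/0.03 = 0.7067
R_total = 0.0949 + 13.2 + 0.7067 = 14 m²·K/W
Q = A·ΔT/R = 132 × 34.5 / 14 = 325.2 W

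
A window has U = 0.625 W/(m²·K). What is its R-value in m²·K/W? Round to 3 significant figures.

R = 1/U = 1/0.625 = 1.6

1.60 m²·K/W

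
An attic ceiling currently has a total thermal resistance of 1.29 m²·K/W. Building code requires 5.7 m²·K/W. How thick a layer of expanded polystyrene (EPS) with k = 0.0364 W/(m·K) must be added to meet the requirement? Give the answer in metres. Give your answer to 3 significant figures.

0.161 m

ΔR = 5.7 − 1.29 = 4.41 m²·K/W
L = ΔR × k = 4.41 × 0.0364 = 0.1605 m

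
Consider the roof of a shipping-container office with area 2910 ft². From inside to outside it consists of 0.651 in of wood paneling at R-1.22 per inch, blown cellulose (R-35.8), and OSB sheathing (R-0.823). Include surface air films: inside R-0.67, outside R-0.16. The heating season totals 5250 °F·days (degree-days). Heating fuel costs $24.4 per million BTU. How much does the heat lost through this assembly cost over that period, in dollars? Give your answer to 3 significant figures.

0.651 × 1.22 = 0.7942
R_total = 0.67 + 0.7942 + 35.8 + 0.823 + 0.16 = 38.25 ft²·°F·h/BTU
E = A × HDD × 24 / R = 2910 × 5250 × 24 / 38.25 = 9587000 BTU
Cost = 9587000/10⁶ × 24.4 = $233.9

234 dollars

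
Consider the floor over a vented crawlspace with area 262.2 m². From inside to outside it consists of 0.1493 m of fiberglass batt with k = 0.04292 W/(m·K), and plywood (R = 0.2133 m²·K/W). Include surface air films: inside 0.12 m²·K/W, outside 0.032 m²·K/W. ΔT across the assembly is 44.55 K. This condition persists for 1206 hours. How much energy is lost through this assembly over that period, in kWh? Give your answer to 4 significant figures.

0.1493/0.04292 = 3.4786
R_total = 0.12 + 3.4786 + 0.2133 + 0.032 = 3.8439 m²·K/W
Q = 262.2 × 44.55 / 3.8439 = 3038.9 W
E = 3038.9 W × 1206 h / 1000 = 3664.9 kWh

3665 kWh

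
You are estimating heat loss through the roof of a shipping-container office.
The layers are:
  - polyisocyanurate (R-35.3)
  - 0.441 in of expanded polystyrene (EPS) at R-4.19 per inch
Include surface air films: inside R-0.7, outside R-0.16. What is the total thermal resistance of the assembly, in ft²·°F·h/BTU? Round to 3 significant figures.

38.0 ft²·°F·h/BTU

0.441 × 4.19 = 1.848
R_total = 0.7 + 35.3 + 1.848 + 0.16 = 38.01 ft²·°F·h/BTU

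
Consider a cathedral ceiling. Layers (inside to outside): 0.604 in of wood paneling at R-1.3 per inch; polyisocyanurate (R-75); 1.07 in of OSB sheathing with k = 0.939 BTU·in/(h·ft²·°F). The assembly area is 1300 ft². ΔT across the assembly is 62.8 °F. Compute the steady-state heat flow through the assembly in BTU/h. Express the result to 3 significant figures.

0.604 × 1.3 = 0.7852
1.07/0.939 = 1.14
R_total = 0.7852 + 75 + 1.14 = 76.92 ft²·°F·h/BTU
Q = A·ΔT/R = 1300 × 62.8 / 76.92 = 1061 BTU/h

1060 BTU/h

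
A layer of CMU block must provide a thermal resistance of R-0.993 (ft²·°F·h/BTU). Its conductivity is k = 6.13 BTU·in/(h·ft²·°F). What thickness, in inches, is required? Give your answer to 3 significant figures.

L = R × k = 0.993 × 6.13 = 6.087 in

6.09 in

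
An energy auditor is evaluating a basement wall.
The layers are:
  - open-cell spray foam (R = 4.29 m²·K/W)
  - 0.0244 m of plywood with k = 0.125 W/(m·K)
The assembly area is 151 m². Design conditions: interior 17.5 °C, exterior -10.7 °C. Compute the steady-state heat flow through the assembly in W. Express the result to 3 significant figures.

949 W

0.0244/0.125 = 0.1952
R_total = 4.29 + 0.1952 = 4.485 m²·K/W
Q = A·ΔT/R = 151 × (17.5 − (-10.7)) / 4.485 = 949.4 W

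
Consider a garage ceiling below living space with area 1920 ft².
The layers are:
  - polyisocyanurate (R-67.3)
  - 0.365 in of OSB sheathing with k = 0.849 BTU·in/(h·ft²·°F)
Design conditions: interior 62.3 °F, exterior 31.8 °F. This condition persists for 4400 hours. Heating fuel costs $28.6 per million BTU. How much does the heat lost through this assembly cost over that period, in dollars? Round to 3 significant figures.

0.365/0.849 = 0.4299
R_total = 67.3 + 0.4299 = 67.73 ft²·°F·h/BTU
Q = 1920 × (62.3 − 31.8) / 67.73 = 864.6 BTU/h
E = 864.6 × 4400 = 3804000 BTU
Cost = 3804000/10⁶ × 28.6 = $108.8

109 dollars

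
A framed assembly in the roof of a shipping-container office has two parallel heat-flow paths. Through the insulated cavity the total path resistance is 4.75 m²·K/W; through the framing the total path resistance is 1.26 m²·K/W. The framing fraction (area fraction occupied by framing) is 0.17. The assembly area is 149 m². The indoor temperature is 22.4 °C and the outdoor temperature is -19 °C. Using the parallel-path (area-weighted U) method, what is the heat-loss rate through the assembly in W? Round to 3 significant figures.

U_eff = 0.83/4.75 + 0.17/1.26 = 0.1747 + 0.1349 = 0.3097
R_eff = 1/U_eff = 3.229 m²·K/W
Q = 149 × (22.4 − (-19)) / 3.229 = 1910 W

1910 W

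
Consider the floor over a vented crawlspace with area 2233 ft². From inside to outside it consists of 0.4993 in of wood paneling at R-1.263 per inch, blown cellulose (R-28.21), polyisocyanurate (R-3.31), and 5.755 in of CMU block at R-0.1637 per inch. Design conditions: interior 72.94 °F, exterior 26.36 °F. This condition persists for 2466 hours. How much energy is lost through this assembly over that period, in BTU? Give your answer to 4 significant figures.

7751000 BTU

0.4993 × 1.263 = 0.63062
5.755 × 0.1637 = 0.94209
R_total = 0.63062 + 28.21 + 3.31 + 0.94209 = 33.093 ft²·°F·h/BTU
Q = 2233 × (72.94 − 26.36) / 33.093 = 3143.1 BTU/h
E = 3143.1 × 2466 = 7750800 BTU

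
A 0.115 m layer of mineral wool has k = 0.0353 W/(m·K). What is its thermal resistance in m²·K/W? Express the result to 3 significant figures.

R = L/k = 0.115/0.0353 = 3.258 m²·K/W

3.26 m²·K/W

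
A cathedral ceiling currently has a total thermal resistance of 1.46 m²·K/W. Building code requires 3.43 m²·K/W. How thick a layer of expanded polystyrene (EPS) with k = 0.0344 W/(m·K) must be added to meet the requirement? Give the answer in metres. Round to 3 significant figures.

ΔR = 3.43 − 1.46 = 1.97 m²·K/W
L = ΔR × k = 1.97 × 0.0344 = 0.06777 m

0.0678 m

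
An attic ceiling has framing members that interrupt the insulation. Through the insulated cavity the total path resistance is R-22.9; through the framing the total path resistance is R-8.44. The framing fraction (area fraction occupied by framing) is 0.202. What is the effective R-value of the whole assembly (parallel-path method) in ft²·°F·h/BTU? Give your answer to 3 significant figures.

U_eff = 0.798/22.9 + 0.202/8.44 = 0.03485 + 0.02393 = 0.05878
R_eff = 1/U_eff = 17.01 ft²·°F·h/BTU

17.0 ft²·°F·h/BTU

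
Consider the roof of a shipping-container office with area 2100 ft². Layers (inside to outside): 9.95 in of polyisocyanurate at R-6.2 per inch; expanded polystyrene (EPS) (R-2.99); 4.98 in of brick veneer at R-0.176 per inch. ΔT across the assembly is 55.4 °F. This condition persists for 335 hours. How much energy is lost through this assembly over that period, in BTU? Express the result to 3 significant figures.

595000 BTU

9.95 × 6.2 = 61.69
4.98 × 0.176 = 0.8765
R_total = 61.69 + 2.99 + 0.8765 = 65.56 ft²·°F·h/BTU
Q = 2100 × 55.4 / 65.56 = 1775 BTU/h
E = 1775 × 335 = 594500 BTU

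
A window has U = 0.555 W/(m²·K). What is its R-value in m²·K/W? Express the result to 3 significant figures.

1.80 m²·K/W

R = 1/U = 1/0.555 = 1.802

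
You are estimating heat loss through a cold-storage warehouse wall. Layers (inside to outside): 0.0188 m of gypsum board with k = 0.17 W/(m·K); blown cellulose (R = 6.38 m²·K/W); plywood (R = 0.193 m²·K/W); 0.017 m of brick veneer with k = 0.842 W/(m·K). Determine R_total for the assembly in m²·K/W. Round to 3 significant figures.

6.70 m²·K/W

0.0188/0.17 = 0.1106
0.017/0.842 = 0.02019
R_total = 0.1106 + 6.38 + 0.193 + 0.02019 = 6.704 m²·K/W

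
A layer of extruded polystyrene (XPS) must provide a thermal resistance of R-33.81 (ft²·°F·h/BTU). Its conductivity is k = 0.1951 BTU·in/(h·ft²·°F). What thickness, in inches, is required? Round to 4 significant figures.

L = R × k = 33.81 × 0.1951 = 6.5963 in

6.596 in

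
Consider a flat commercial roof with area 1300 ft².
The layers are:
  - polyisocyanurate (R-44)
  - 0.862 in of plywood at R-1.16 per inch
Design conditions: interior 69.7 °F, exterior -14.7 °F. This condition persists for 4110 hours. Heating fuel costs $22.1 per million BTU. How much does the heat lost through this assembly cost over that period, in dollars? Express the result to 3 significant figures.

0.862 × 1.16 = 0.9999
R_total = 44 + 0.9999 = 45 ft²·°F·h/BTU
Q = 1300 × (69.7 − (-14.7)) / 45 = 2438 BTU/h
E = 2438 × 4110 = 10020000 BTU
Cost = 10020000/10⁶ × 22.1 = $221.5

221 dollars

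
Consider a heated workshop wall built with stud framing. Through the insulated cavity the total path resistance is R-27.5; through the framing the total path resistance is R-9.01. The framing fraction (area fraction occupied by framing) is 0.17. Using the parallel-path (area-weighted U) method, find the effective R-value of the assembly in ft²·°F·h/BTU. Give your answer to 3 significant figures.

20.4 ft²·°F·h/BTU

U_eff = 0.83/27.5 + 0.17/9.01 = 0.03018 + 0.01887 = 0.04905
R_eff = 1/U_eff = 20.39 ft²·°F·h/BTU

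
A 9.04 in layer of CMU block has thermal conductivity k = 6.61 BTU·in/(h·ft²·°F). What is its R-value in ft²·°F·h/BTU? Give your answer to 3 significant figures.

1.37 ft²·°F·h/BTU

R = L/k = 9.04/6.61 = 1.368 ft²·°F·h/BTU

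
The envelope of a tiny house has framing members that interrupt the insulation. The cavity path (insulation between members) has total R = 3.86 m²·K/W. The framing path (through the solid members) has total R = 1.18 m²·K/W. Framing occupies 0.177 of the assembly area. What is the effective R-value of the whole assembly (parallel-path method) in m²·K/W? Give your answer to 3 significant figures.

2.75 m²·K/W

U_eff = 0.823/3.86 + 0.177/1.18 = 0.2132 + 0.15 = 0.3632
R_eff = 1/U_eff = 2.753 m²·K/W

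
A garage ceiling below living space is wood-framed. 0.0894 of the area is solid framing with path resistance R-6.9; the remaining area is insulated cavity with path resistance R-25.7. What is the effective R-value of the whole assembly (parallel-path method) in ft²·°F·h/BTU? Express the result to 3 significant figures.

20.7 ft²·°F·h/BTU

U_eff = 0.9106/25.7 + 0.0894/6.9 = 0.03543 + 0.01296 = 0.04839
R_eff = 1/U_eff = 20.67 ft²·°F·h/BTU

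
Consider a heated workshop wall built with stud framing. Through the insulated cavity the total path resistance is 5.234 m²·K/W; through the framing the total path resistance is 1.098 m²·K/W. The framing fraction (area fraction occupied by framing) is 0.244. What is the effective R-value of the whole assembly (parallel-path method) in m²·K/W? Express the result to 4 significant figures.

U_eff = 0.756/5.234 + 0.244/1.098 = 0.14444 + 0.22222 = 0.36666
R_eff = 1/U_eff = 2.7273 m²·K/W

2.727 m²·K/W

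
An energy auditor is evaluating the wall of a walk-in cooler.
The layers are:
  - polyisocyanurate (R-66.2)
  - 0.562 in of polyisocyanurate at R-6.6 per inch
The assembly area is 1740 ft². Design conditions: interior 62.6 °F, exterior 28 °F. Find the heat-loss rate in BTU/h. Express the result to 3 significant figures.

0.562 × 6.6 = 3.709
R_total = 66.2 + 3.709 = 69.91 ft²·°F·h/BTU
Q = A·ΔT/R = 1740 × (62.6 − 28) / 69.91 = 861.2 BTU/h

861 BTU/h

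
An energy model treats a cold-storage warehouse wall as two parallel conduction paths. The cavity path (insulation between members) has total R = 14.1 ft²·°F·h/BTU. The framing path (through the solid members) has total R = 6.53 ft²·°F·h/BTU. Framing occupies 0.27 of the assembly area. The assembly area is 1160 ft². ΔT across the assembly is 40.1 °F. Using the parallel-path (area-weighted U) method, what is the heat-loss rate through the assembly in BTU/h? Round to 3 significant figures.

U_eff = 0.73/14.1 + 0.27/6.53 = 0.05177 + 0.04135 = 0.09312
R_eff = 1/U_eff = 10.74 ft²·°F·h/BTU
Q = 1160 × 40.1 / 10.74 = 4332 BTU/h

4330 BTU/h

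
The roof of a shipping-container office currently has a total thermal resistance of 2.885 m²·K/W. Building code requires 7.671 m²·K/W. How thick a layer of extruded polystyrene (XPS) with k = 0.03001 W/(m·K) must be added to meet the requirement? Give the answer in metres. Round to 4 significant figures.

ΔR = 7.671 − 2.885 = 4.786 m²·K/W
L = ΔR × k = 4.786 × 0.03001 = 0.14363 m

0.1436 m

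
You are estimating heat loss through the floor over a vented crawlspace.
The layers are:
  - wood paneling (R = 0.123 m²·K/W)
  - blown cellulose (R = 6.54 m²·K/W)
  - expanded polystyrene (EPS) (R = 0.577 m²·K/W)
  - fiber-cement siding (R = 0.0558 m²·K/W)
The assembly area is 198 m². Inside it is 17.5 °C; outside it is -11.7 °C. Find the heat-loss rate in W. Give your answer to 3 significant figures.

R_total = 0.123 + 6.54 + 0.577 + 0.0558 = 7.296 m²·K/W
Q = A·ΔT/R = 198 × (17.5 − (-11.7)) / 7.296 = 792.5 W

792 W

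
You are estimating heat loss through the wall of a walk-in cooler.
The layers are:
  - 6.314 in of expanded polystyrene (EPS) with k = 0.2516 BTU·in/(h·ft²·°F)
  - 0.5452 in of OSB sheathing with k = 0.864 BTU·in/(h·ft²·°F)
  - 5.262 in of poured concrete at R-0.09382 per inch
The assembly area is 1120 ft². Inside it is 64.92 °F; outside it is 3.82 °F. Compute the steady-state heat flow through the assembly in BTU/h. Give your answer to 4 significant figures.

6.314/0.2516 = 25.095
0.5452/0.864 = 0.63102
5.262 × 0.09382 = 0.49368
R_total = 25.095 + 0.63102 + 0.49368 = 26.22 ft²·°F·h/BTU
Q = A·ΔT/R = 1120 × (64.92 − 3.82) / 26.22 = 2609.9 BTU/h

2610 BTU/h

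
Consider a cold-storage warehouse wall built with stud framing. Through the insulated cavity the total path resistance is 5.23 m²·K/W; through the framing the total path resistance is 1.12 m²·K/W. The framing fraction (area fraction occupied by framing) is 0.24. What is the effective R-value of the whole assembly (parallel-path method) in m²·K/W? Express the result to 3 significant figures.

2.78 m²·K/W

U_eff = 0.76/5.23 + 0.24/1.12 = 0.1453 + 0.2143 = 0.3596
R_eff = 1/U_eff = 2.781 m²·K/W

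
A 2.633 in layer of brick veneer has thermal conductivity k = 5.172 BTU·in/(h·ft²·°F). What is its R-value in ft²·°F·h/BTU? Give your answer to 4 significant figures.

R = L/k = 2.633/5.172 = 0.50909 ft²·°F·h/BTU

0.5091 ft²·°F·h/BTU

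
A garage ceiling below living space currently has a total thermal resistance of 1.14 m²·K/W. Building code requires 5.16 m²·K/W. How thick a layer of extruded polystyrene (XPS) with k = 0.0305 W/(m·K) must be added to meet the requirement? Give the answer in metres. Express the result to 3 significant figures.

ΔR = 5.16 − 1.14 = 4.02 m²·K/W
L = ΔR × k = 4.02 × 0.0305 = 0.1226 m

0.123 m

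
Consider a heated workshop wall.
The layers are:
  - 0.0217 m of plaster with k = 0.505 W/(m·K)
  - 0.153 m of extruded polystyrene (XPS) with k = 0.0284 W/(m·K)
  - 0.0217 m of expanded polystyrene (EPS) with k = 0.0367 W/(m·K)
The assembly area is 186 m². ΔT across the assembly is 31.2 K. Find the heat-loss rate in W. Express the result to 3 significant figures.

0.0217/0.505 = 0.04297
0.153/0.0284 = 5.387
0.0217/0.0367 = 0.5913
R_total = 0.04297 + 5.387 + 0.5913 = 6.022 m²·K/W
Q = A·ΔT/R = 186 × 31.2 / 6.022 = 963.7 W

964 W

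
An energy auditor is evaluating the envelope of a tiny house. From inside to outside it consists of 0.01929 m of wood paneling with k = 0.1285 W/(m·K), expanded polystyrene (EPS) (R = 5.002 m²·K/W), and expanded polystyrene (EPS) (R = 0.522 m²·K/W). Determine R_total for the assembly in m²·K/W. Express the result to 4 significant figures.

0.01929/0.1285 = 0.15012
R_total = 0.15012 + 5.002 + 0.522 = 5.6741 m²·K/W

5.674 m²·K/W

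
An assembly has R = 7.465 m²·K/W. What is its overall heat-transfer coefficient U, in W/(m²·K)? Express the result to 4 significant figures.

0.1340 W/(m²·K)

U = 1/R = 1/7.465 = 0.13396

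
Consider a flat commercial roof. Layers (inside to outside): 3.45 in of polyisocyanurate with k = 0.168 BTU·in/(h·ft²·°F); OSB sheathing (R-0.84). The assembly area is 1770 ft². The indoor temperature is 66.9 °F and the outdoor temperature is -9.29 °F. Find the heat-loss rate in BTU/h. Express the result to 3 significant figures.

3.45/0.168 = 20.54
R_total = 20.54 + 0.84 = 21.38 ft²·°F·h/BTU
Q = A·ΔT/R = 1770 × (66.9 − (-9.29)) / 21.38 = 6309 BTU/h

6310 BTU/h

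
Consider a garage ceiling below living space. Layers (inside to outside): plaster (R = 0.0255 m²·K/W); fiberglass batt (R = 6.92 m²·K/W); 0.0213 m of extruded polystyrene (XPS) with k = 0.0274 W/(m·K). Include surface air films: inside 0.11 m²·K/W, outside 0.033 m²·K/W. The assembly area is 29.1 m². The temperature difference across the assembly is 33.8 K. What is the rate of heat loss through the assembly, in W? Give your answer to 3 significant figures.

0.0213/0.0274 = 0.7774
R_total = 0.11 + 0.0255 + 6.92 + 0.7774 + 0.033 = 7.866 m²·K/W
Q = A·ΔT/R = 29.1 × 33.8 / 7.866 = 125 W

125 W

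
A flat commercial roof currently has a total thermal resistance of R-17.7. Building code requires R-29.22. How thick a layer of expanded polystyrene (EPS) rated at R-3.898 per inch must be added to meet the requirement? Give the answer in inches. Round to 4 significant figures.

2.955 in

ΔR = 29.22 − 17.7 = 11.52 ft²·°F·h/BTU
L = ΔR / (R/in) = 11.52/3.898 = 2.9554 in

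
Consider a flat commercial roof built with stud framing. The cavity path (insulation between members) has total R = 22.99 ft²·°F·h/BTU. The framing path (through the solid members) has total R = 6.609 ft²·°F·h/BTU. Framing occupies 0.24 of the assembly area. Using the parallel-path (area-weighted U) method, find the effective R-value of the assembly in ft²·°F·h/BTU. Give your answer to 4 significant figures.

U_eff = 0.76/22.99 + 0.24/6.609 = 0.033058 + 0.036314 = 0.069372
R_eff = 1/U_eff = 14.415 ft²·°F·h/BTU

14.42 ft²·°F·h/BTU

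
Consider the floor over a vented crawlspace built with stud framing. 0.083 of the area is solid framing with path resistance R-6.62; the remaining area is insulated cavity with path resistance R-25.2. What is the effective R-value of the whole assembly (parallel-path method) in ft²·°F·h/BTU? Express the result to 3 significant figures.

20.4 ft²·°F·h/BTU

U_eff = 0.917/25.2 + 0.083/6.62 = 0.03639 + 0.01254 = 0.04893
R_eff = 1/U_eff = 20.44 ft²·°F·h/BTU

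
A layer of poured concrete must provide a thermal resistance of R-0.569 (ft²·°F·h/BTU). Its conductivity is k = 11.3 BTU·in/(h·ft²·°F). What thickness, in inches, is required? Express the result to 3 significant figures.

L = R × k = 0.569 × 11.3 = 6.43 in

6.43 in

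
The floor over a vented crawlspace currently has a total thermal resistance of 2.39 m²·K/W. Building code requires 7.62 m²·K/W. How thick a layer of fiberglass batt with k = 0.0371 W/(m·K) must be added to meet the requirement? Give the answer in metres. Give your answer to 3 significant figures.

ΔR = 7.62 − 2.39 = 5.23 m²·K/W
L = ΔR × k = 5.23 × 0.0371 = 0.194 m

0.194 m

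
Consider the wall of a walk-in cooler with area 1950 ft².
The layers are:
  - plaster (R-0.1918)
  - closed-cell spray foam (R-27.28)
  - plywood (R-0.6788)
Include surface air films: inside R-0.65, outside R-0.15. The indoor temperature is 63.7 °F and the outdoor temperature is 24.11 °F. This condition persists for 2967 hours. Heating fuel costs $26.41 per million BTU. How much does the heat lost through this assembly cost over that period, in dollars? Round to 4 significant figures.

R_total = 0.65 + 0.1918 + 27.28 + 0.6788 + 0.15 = 28.951 ft²·°F·h/BTU
Q = 1950 × (63.7 − 24.11) / 28.951 = 2666.6 BTU/h
E = 2666.6 × 2967 = 7911900 BTU
Cost = 7911900/10⁶ × 26.41 = $208.95

209.0 dollars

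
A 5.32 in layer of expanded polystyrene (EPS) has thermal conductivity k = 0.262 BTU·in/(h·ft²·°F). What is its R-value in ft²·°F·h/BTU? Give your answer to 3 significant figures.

R = L/k = 5.32/0.262 = 20.31 ft²·°F·h/BTU

20.3 ft²·°F·h/BTU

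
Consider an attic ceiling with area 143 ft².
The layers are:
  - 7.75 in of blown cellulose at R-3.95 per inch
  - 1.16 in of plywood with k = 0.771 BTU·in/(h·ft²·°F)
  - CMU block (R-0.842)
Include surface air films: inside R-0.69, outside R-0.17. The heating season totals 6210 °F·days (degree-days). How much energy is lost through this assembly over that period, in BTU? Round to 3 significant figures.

630000 BTU

7.75 × 3.95 = 30.61
1.16/0.771 = 1.505
R_total = 0.69 + 30.61 + 1.505 + 0.842 + 0.17 = 33.82 ft²·°F·h/BTU
E = A × HDD × 24 / R = 143 × 6210 × 24 / 33.82 = 630200 BTU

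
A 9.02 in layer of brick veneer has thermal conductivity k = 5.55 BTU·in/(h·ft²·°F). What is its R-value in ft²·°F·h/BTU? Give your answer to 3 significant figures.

R = L/k = 9.02/5.55 = 1.625 ft²·°F·h/BTU

1.63 ft²·°F·h/BTU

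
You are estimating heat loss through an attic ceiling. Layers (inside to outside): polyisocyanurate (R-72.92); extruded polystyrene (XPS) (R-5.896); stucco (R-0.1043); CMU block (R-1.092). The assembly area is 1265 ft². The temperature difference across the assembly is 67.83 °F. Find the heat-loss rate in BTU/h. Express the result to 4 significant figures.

1072 BTU/h

R_total = 72.92 + 5.896 + 0.1043 + 1.092 = 80.012 ft²·°F·h/BTU
Q = A·ΔT/R = 1265 × 67.83 / 80.012 = 1072.4 BTU/h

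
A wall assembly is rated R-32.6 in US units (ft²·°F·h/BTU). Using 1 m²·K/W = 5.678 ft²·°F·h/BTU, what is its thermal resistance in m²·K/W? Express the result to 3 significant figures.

5.74 m²·K/W

R_SI = 32.6/5.678 = 5.741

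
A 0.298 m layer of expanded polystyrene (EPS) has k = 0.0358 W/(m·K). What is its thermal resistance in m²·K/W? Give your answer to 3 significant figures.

R = L/k = 0.298/0.0358 = 8.324 m²·K/W

8.32 m²·K/W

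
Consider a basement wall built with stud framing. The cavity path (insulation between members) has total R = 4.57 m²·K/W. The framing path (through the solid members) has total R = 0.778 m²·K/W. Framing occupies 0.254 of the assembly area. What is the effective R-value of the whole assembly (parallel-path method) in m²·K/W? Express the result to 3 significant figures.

2.04 m²·K/W

U_eff = 0.746/4.57 + 0.254/0.778 = 0.1632 + 0.3265 = 0.4897
R_eff = 1/U_eff = 2.042 m²·K/W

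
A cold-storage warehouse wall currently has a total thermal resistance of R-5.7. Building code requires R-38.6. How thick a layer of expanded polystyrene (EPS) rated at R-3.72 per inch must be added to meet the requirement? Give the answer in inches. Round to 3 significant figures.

8.84 in

ΔR = 38.6 − 5.7 = 32.9 ft²·°F·h/BTU
L = ΔR / (R/in) = 32.9/3.72 = 8.844 in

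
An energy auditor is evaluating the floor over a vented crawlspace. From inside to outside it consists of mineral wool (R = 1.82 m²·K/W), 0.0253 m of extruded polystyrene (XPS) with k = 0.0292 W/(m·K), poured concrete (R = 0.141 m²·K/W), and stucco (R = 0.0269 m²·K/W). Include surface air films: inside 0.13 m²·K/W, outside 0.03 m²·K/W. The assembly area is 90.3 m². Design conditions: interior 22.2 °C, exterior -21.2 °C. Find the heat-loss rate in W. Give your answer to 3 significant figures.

1300 W

0.0253/0.0292 = 0.8664
R_total = 0.13 + 1.82 + 0.8664 + 0.141 + 0.0269 + 0.03 = 3.014 m²·K/W
Q = A·ΔT/R = 90.3 × (22.2 − (-21.2)) / 3.014 = 1300 W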